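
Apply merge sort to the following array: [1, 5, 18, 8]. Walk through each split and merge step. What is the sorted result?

Merge sort trace:

Split: [1, 5, 18, 8] -> [1, 5] and [18, 8]
  Split: [1, 5] -> [1] and [5]
  Merge: [1] + [5] -> [1, 5]
  Split: [18, 8] -> [18] and [8]
  Merge: [18] + [8] -> [8, 18]
Merge: [1, 5] + [8, 18] -> [1, 5, 8, 18]

Final sorted array: [1, 5, 8, 18]

The merge sort proceeds by recursively splitting the array and merging sorted halves.
After all merges, the sorted array is [1, 5, 8, 18].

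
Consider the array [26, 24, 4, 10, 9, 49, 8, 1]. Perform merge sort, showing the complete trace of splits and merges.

Merge sort trace:

Split: [26, 24, 4, 10, 9, 49, 8, 1] -> [26, 24, 4, 10] and [9, 49, 8, 1]
  Split: [26, 24, 4, 10] -> [26, 24] and [4, 10]
    Split: [26, 24] -> [26] and [24]
    Merge: [26] + [24] -> [24, 26]
    Split: [4, 10] -> [4] and [10]
    Merge: [4] + [10] -> [4, 10]
  Merge: [24, 26] + [4, 10] -> [4, 10, 24, 26]
  Split: [9, 49, 8, 1] -> [9, 49] and [8, 1]
    Split: [9, 49] -> [9] and [49]
    Merge: [9] + [49] -> [9, 49]
    Split: [8, 1] -> [8] and [1]
    Merge: [8] + [1] -> [1, 8]
  Merge: [9, 49] + [1, 8] -> [1, 8, 9, 49]
Merge: [4, 10, 24, 26] + [1, 8, 9, 49] -> [1, 4, 8, 9, 10, 24, 26, 49]

Final sorted array: [1, 4, 8, 9, 10, 24, 26, 49]

The merge sort proceeds by recursively splitting the array and merging sorted halves.
After all merges, the sorted array is [1, 4, 8, 9, 10, 24, 26, 49].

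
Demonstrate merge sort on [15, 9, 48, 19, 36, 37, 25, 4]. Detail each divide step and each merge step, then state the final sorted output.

Merge sort trace:

Split: [15, 9, 48, 19, 36, 37, 25, 4] -> [15, 9, 48, 19] and [36, 37, 25, 4]
  Split: [15, 9, 48, 19] -> [15, 9] and [48, 19]
    Split: [15, 9] -> [15] and [9]
    Merge: [15] + [9] -> [9, 15]
    Split: [48, 19] -> [48] and [19]
    Merge: [48] + [19] -> [19, 48]
  Merge: [9, 15] + [19, 48] -> [9, 15, 19, 48]
  Split: [36, 37, 25, 4] -> [36, 37] and [25, 4]
    Split: [36, 37] -> [36] and [37]
    Merge: [36] + [37] -> [36, 37]
    Split: [25, 4] -> [25] and [4]
    Merge: [25] + [4] -> [4, 25]
  Merge: [36, 37] + [4, 25] -> [4, 25, 36, 37]
Merge: [9, 15, 19, 48] + [4, 25, 36, 37] -> [4, 9, 15, 19, 25, 36, 37, 48]

Final sorted array: [4, 9, 15, 19, 25, 36, 37, 48]

The merge sort proceeds by recursively splitting the array and merging sorted halves.
After all merges, the sorted array is [4, 9, 15, 19, 25, 36, 37, 48].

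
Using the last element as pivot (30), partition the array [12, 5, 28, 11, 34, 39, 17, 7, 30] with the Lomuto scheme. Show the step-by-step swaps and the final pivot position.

Lomuto partition with pivot = 30:

Initial array: [12, 5, 28, 11, 34, 39, 17, 7, 30]

arr[0]=12 <= 30: swap with position 0, array becomes [12, 5, 28, 11, 34, 39, 17, 7, 30]
arr[1]=5 <= 30: swap with position 1, array becomes [12, 5, 28, 11, 34, 39, 17, 7, 30]
arr[2]=28 <= 30: swap with position 2, array becomes [12, 5, 28, 11, 34, 39, 17, 7, 30]
arr[3]=11 <= 30: swap with position 3, array becomes [12, 5, 28, 11, 34, 39, 17, 7, 30]
arr[4]=34 > 30: no swap
arr[5]=39 > 30: no swap
arr[6]=17 <= 30: swap with position 4, array becomes [12, 5, 28, 11, 17, 39, 34, 7, 30]
arr[7]=7 <= 30: swap with position 5, array becomes [12, 5, 28, 11, 17, 7, 34, 39, 30]

Place pivot at position 6: [12, 5, 28, 11, 17, 7, 30, 39, 34]
Pivot position: 6

After partitioning with pivot 30, the array becomes [12, 5, 28, 11, 17, 7, 30, 39, 34]. The pivot is placed at index 6. All elements to the left of the pivot are <= 30, and all elements to the right are > 30.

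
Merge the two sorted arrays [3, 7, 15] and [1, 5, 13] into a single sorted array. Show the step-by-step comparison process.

Merging process:

Compare 3 vs 1: take 1 from right. Merged: [1]
Compare 3 vs 5: take 3 from left. Merged: [1, 3]
Compare 7 vs 5: take 5 from right. Merged: [1, 3, 5]
Compare 7 vs 13: take 7 from left. Merged: [1, 3, 5, 7]
Compare 15 vs 13: take 13 from right. Merged: [1, 3, 5, 7, 13]
Append remaining from left: [15]. Merged: [1, 3, 5, 7, 13, 15]

Final merged array: [1, 3, 5, 7, 13, 15]
Total comparisons: 5

The merged array is [1, 3, 5, 7, 13, 15], requiring 5 comparisons. The merge step runs in O(n) time where n is the total number of elements.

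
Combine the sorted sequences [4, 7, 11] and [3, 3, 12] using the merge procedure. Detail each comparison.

Merging process:

Compare 4 vs 3: take 3 from right. Merged: [3]
Compare 4 vs 3: take 3 from right. Merged: [3, 3]
Compare 4 vs 12: take 4 from left. Merged: [3, 3, 4]
Compare 7 vs 12: take 7 from left. Merged: [3, 3, 4, 7]
Compare 11 vs 12: take 11 from left. Merged: [3, 3, 4, 7, 11]
Append remaining from right: [12]. Merged: [3, 3, 4, 7, 11, 12]

Final merged array: [3, 3, 4, 7, 11, 12]
Total comparisons: 5

The merged array is [3, 3, 4, 7, 11, 12], requiring 5 comparisons. The merge step runs in O(n) time where n is the total number of elements.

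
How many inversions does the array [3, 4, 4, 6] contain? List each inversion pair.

Finding inversions in [3, 4, 4, 6]:


Total inversions: 0

The array has 0 inversions. It is already sorted.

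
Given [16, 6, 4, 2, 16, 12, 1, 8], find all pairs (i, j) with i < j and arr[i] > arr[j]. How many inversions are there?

Finding inversions in [16, 6, 4, 2, 16, 12, 1, 8]:

(0, 1): arr[0]=16 > arr[1]=6
(0, 2): arr[0]=16 > arr[2]=4
(0, 3): arr[0]=16 > arr[3]=2
(0, 5): arr[0]=16 > arr[5]=12
(0, 6): arr[0]=16 > arr[6]=1
(0, 7): arr[0]=16 > arr[7]=8
(1, 2): arr[1]=6 > arr[2]=4
(1, 3): arr[1]=6 > arr[3]=2
(1, 6): arr[1]=6 > arr[6]=1
(2, 3): arr[2]=4 > arr[3]=2
(2, 6): arr[2]=4 > arr[6]=1
(3, 6): arr[3]=2 > arr[6]=1
(4, 5): arr[4]=16 > arr[5]=12
(4, 6): arr[4]=16 > arr[6]=1
(4, 7): arr[4]=16 > arr[7]=8
(5, 6): arr[5]=12 > arr[6]=1
(5, 7): arr[5]=12 > arr[7]=8

Total inversions: 17

The array has 17 inversion(s): (0,1), (0,2), (0,3), (0,5), (0,6), (0,7), (1,2), (1,3), (1,6), (2,3), (2,6), (3,6), (4,5), (4,6), (4,7), (5,6), (5,7). Each pair (i,j) satisfies i < j and arr[i] > arr[j].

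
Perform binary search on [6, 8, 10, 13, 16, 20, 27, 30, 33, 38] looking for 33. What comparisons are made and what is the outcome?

Binary search for 33 in [6, 8, 10, 13, 16, 20, 27, 30, 33, 38]:

lo=0, hi=9, mid=4, arr[mid]=16 -> 16 < 33, search right half
lo=5, hi=9, mid=7, arr[mid]=30 -> 30 < 33, search right half
lo=8, hi=9, mid=8, arr[mid]=33 -> Found target at index 8!

Binary search finds 33 at index 8 after 3 comparisons. The search repeatedly halves the search space by comparing with the middle element.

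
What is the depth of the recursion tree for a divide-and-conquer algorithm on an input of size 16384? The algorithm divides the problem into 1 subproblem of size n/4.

For divide and conquer with division factor 4:

Problem sizes at each level:
Level 0: 16384
Level 1: 4096
Level 2: 1024
Level 3: 256
Level 4: 64
Level 5: 16
Level 6: 4
Level 7: 1

The root is level 0 and the size-1 base case is level 7 (the tree spans levels 0 through 7, i.e. 8 levels counting the root), so the depth is the number of divisions: log_4(16384) = 7

The recursion tree depth is log_4(16384) = 7. At each level, the problem size is divided by 4, so it takes 7 divisions to reduce to a base case of size 1. The algorithm makes 1 recursive call at each level.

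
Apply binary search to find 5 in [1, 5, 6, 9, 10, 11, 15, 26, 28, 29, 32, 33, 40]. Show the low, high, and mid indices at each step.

Binary search for 5 in [1, 5, 6, 9, 10, 11, 15, 26, 28, 29, 32, 33, 40]:

lo=0, hi=12, mid=6, arr[mid]=15 -> 15 > 5, search left half
lo=0, hi=5, mid=2, arr[mid]=6 -> 6 > 5, search left half
lo=0, hi=1, mid=0, arr[mid]=1 -> 1 < 5, search right half
lo=1, hi=1, mid=1, arr[mid]=5 -> Found target at index 1!

Binary search finds 5 at index 1 after 4 comparisons. The search repeatedly halves the search space by comparing with the middle element.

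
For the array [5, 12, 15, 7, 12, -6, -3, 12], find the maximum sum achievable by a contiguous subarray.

Using Kadane's algorithm on [5, 12, 15, 7, 12, -6, -3, 12]:

Scanning through the array:
Position 1 (value 12): max_ending_here = 17, max_so_far = 17
Position 2 (value 15): max_ending_here = 32, max_so_far = 32
Position 3 (value 7): max_ending_here = 39, max_so_far = 39
Position 4 (value 12): max_ending_here = 51, max_so_far = 51
Position 5 (value -6): max_ending_here = 45, max_so_far = 51
Position 6 (value -3): max_ending_here = 42, max_so_far = 51
Position 7 (value 12): max_ending_here = 54, max_so_far = 54

Maximum subarray: [5, 12, 15, 7, 12, -6, -3, 12]
Maximum sum: 54

The maximum subarray is [5, 12, 15, 7, 12, -6, -3, 12] with sum 54. This subarray runs from index 0 to index 7.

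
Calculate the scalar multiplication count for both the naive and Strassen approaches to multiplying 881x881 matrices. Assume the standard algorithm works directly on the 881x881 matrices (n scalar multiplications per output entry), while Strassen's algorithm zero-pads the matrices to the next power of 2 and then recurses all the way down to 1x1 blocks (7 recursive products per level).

Matrix multiplication for 881x881 matrices:

Strassen's algorithm requires power-of-2 dimensions. Pad 881x881 to 1024x1024 (next power of 2).

Standard algorithm: 881^3 = 683797841 multiplications
Strassen's algorithm: 7^(log2(1024)) = 7^10 = 282475249 multiplications
Savings: 683797841 - 282475249 = 401322592 multiplications

Standard: 683797841 multiplications (881^3). Strassen: 282475249 multiplications (7^10, after padding to 1024x1024). Strassen reduces 8 recursive multiplications to 7 at each level.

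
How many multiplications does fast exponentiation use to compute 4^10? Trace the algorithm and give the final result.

Computing 4^10 by squaring (build up from 4^1; each line after the first costs one multiplication):

4^1 = 4
4^2 = (4^1)^2 = 4^2 = 16
4^4 = (4^2)^2 = 16^2 = 256
4^5 = 4 * 4^4 = 4 * 256 = 1024
4^10 = (4^5)^2 = 1024^2 = 1048576

Result: 1048576
Multiplications needed: 4 (4 lines after 4^1)

4^10 = 1048576. Using exponentiation by squaring, this requires 4 multiplications. The key idea: if the exponent is even, square the half-power; if odd, multiply by the base once.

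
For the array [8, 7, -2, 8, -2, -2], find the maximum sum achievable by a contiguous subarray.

Using Kadane's algorithm on [8, 7, -2, 8, -2, -2]:

Scanning through the array:
Position 1 (value 7): max_ending_here = 15, max_so_far = 15
Position 2 (value -2): max_ending_here = 13, max_so_far = 15
Position 3 (value 8): max_ending_here = 21, max_so_far = 21
Position 4 (value -2): max_ending_here = 19, max_so_far = 21
Position 5 (value -2): max_ending_here = 17, max_so_far = 21

Maximum subarray: [8, 7, -2, 8]
Maximum sum: 21

The maximum subarray is [8, 7, -2, 8] with sum 21. This subarray runs from index 0 to index 3.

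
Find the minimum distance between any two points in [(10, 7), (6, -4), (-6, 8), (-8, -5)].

Computing all pairwise distances among 4 points:

d((10, 7), (6, -4)) = 11.7047 <-- minimum
d((10, 7), (-6, 8)) = 16.0312
d((10, 7), (-8, -5)) = 21.6333
d((6, -4), (-6, 8)) = 16.9706
d((6, -4), (-8, -5)) = 14.0357
d((-6, 8), (-8, -5)) = 13.1529

Closest pair: (10, 7) and (6, -4) with distance 11.7047

The closest pair is (10, 7) and (6, -4) with Euclidean distance 11.7047. For 4 points, brute-force pairwise comparison is shown above. For large n, the divide-and-conquer algorithm (sort by x, recurse on halves, check the dividing strip) achieves O(n log n).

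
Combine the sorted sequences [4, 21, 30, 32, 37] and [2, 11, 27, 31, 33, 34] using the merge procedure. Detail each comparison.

Merging process:

Compare 4 vs 2: take 2 from right. Merged: [2]
Compare 4 vs 11: take 4 from left. Merged: [2, 4]
Compare 21 vs 11: take 11 from right. Merged: [2, 4, 11]
Compare 21 vs 27: take 21 from left. Merged: [2, 4, 11, 21]
Compare 30 vs 27: take 27 from right. Merged: [2, 4, 11, 21, 27]
Compare 30 vs 31: take 30 from left. Merged: [2, 4, 11, 21, 27, 30]
Compare 32 vs 31: take 31 from right. Merged: [2, 4, 11, 21, 27, 30, 31]
Compare 32 vs 33: take 32 from left. Merged: [2, 4, 11, 21, 27, 30, 31, 32]
Compare 37 vs 33: take 33 from right. Merged: [2, 4, 11, 21, 27, 30, 31, 32, 33]
Compare 37 vs 34: take 34 from right. Merged: [2, 4, 11, 21, 27, 30, 31, 32, 33, 34]
Append remaining from left: [37]. Merged: [2, 4, 11, 21, 27, 30, 31, 32, 33, 34, 37]

Final merged array: [2, 4, 11, 21, 27, 30, 31, 32, 33, 34, 37]
Total comparisons: 10

The merged array is [2, 4, 11, 21, 27, 30, 31, 32, 33, 34, 37], requiring 10 comparisons. The merge step runs in O(n) time where n is the total number of elements.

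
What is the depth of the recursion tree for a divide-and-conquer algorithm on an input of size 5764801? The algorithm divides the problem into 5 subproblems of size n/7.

For divide and conquer with division factor 7:

Problem sizes at each level:
Level 0: 5764801
Level 1: 823543
Level 2: 117649
Level 3: 16807
Level 4: 2401
Level 5: 343
Level 6: 49
Level 7: 7
Level 8: 1

The root is level 0 and the size-1 base case is level 8 (the tree spans levels 0 through 8, i.e. 9 levels counting the root), so the depth is the number of divisions: log_7(5764801) = 8

The recursion tree depth is log_7(5764801) = 8. At each level, the problem size is divided by 7, so it takes 8 divisions to reduce to a base case of size 1. The algorithm makes 5 recursive calls at each level.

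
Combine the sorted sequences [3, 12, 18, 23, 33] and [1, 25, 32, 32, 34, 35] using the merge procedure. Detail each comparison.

Merging process:

Compare 3 vs 1: take 1 from right. Merged: [1]
Compare 3 vs 25: take 3 from left. Merged: [1, 3]
Compare 12 vs 25: take 12 from left. Merged: [1, 3, 12]
Compare 18 vs 25: take 18 from left. Merged: [1, 3, 12, 18]
Compare 23 vs 25: take 23 from left. Merged: [1, 3, 12, 18, 23]
Compare 33 vs 25: take 25 from right. Merged: [1, 3, 12, 18, 23, 25]
Compare 33 vs 32: take 32 from right. Merged: [1, 3, 12, 18, 23, 25, 32]
Compare 33 vs 32: take 32 from right. Merged: [1, 3, 12, 18, 23, 25, 32, 32]
Compare 33 vs 34: take 33 from left. Merged: [1, 3, 12, 18, 23, 25, 32, 32, 33]
Append remaining from right: [34, 35]. Merged: [1, 3, 12, 18, 23, 25, 32, 32, 33, 34, 35]

Final merged array: [1, 3, 12, 18, 23, 25, 32, 32, 33, 34, 35]
Total comparisons: 9

The merged array is [1, 3, 12, 18, 23, 25, 32, 32, 33, 34, 35], requiring 9 comparisons. The merge step runs in O(n) time where n is the total number of elements.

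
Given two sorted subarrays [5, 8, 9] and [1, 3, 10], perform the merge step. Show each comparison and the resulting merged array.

Merging process:

Compare 5 vs 1: take 1 from right. Merged: [1]
Compare 5 vs 3: take 3 from right. Merged: [1, 3]
Compare 5 vs 10: take 5 from left. Merged: [1, 3, 5]
Compare 8 vs 10: take 8 from left. Merged: [1, 3, 5, 8]
Compare 9 vs 10: take 9 from left. Merged: [1, 3, 5, 8, 9]
Append remaining from right: [10]. Merged: [1, 3, 5, 8, 9, 10]

Final merged array: [1, 3, 5, 8, 9, 10]
Total comparisons: 5

The merged array is [1, 3, 5, 8, 9, 10], requiring 5 comparisons. The merge step runs in O(n) time where n is the total number of elements.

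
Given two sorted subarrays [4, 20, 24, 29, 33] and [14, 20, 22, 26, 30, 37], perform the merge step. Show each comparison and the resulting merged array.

Merging process:

Compare 4 vs 14: take 4 from left. Merged: [4]
Compare 20 vs 14: take 14 from right. Merged: [4, 14]
Compare 20 vs 20: take 20 from left. Merged: [4, 14, 20]
Compare 24 vs 20: take 20 from right. Merged: [4, 14, 20, 20]
Compare 24 vs 22: take 22 from right. Merged: [4, 14, 20, 20, 22]
Compare 24 vs 26: take 24 from left. Merged: [4, 14, 20, 20, 22, 24]
Compare 29 vs 26: take 26 from right. Merged: [4, 14, 20, 20, 22, 24, 26]
Compare 29 vs 30: take 29 from left. Merged: [4, 14, 20, 20, 22, 24, 26, 29]
Compare 33 vs 30: take 30 from right. Merged: [4, 14, 20, 20, 22, 24, 26, 29, 30]
Compare 33 vs 37: take 33 from left. Merged: [4, 14, 20, 20, 22, 24, 26, 29, 30, 33]
Append remaining from right: [37]. Merged: [4, 14, 20, 20, 22, 24, 26, 29, 30, 33, 37]

Final merged array: [4, 14, 20, 20, 22, 24, 26, 29, 30, 33, 37]
Total comparisons: 10

The merged array is [4, 14, 20, 20, 22, 24, 26, 29, 30, 33, 37], requiring 10 comparisons. The merge step runs in O(n) time where n is the total number of elements.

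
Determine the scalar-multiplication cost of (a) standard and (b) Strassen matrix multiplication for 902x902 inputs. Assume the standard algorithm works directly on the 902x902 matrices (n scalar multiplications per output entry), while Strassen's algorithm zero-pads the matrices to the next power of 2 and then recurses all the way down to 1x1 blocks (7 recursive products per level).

Matrix multiplication for 902x902 matrices:

Strassen's algorithm requires power-of-2 dimensions. Pad 902x902 to 1024x1024 (next power of 2).

Standard algorithm: 902^3 = 733870808 multiplications
Strassen's algorithm: 7^(log2(1024)) = 7^10 = 282475249 multiplications
Savings: 733870808 - 282475249 = 451395559 multiplications

Standard: 733870808 multiplications (902^3). Strassen: 282475249 multiplications (7^10, after padding to 1024x1024). Strassen reduces 8 recursive multiplications to 7 at each level.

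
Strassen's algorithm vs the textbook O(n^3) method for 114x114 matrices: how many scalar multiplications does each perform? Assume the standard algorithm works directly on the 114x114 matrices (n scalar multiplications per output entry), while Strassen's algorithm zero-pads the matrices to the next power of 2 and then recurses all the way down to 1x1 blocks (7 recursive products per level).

Matrix multiplication for 114x114 matrices:

Strassen's algorithm requires power-of-2 dimensions. Pad 114x114 to 128x128 (next power of 2).

Standard algorithm: 114^3 = 1481544 multiplications
Strassen's algorithm: 7^(log2(128)) = 7^7 = 823543 multiplications
Savings: 1481544 - 823543 = 658001 multiplications

Standard: 1481544 multiplications (114^3). Strassen: 823543 multiplications (7^7, after padding to 128x128). Strassen reduces 8 recursive multiplications to 7 at each level.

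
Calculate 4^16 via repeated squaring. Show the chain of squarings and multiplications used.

Computing 4^16 by squaring (build up from 4^1; each line after the first costs one multiplication):

4^1 = 4
4^2 = (4^1)^2 = 4^2 = 16
4^4 = (4^2)^2 = 16^2 = 256
4^8 = (4^4)^2 = 256^2 = 65536
4^16 = (4^8)^2 = 65536^2 = 4294967296

Result: 4294967296
Multiplications needed: 4 (4 lines after 4^1)

4^16 = 4294967296. Using exponentiation by squaring, this requires 4 multiplications. The key idea: if the exponent is even, square the half-power; if odd, multiply by the base once.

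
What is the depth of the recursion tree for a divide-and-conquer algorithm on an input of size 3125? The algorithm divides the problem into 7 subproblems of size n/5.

For divide and conquer with division factor 5:

Problem sizes at each level:
Level 0: 3125
Level 1: 625
Level 2: 125
Level 3: 25
Level 4: 5
Level 5: 1

The root is level 0 and the size-1 base case is level 5 (the tree spans levels 0 through 5, i.e. 6 levels counting the root), so the depth is the number of divisions: log_5(3125) = 5

The recursion tree depth is log_5(3125) = 5. At each level, the problem size is divided by 5, so it takes 5 divisions to reduce to a base case of size 1. The algorithm makes 7 recursive calls at each level.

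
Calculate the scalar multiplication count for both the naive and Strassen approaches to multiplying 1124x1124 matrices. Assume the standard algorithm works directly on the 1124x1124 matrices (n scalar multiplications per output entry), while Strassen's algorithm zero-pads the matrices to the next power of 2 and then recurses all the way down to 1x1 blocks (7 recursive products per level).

Matrix multiplication for 1124x1124 matrices:

Strassen's algorithm requires power-of-2 dimensions. Pad 1124x1124 to 2048x2048 (next power of 2).

Standard algorithm: 1124^3 = 1420034624 multiplications
Strassen's algorithm: 7^(log2(2048)) = 7^11 = 1977326743 multiplications
Difference: 1420034624 - 1977326743 = -557292119 (Strassen uses MORE here due to padding overhead — for small or just-over-power-of-2 n, padding can outweigh the per-level savings)

Standard: 1420034624 multiplications (1124^3). Strassen: 1977326743 multiplications (7^11, after padding to 2048x2048). Strassen reduces 8 recursive multiplications to 7 at each level.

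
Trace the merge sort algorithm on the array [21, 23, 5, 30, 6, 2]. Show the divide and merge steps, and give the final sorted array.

Merge sort trace:

Split: [21, 23, 5, 30, 6, 2] -> [21, 23, 5] and [30, 6, 2]
  Split: [21, 23, 5] -> [21] and [23, 5]
    Split: [23, 5] -> [23] and [5]
    Merge: [23] + [5] -> [5, 23]
  Merge: [21] + [5, 23] -> [5, 21, 23]
  Split: [30, 6, 2] -> [30] and [6, 2]
    Split: [6, 2] -> [6] and [2]
    Merge: [6] + [2] -> [2, 6]
  Merge: [30] + [2, 6] -> [2, 6, 30]
Merge: [5, 21, 23] + [2, 6, 30] -> [2, 5, 6, 21, 23, 30]

Final sorted array: [2, 5, 6, 21, 23, 30]

The merge sort proceeds by recursively splitting the array and merging sorted halves.
After all merges, the sorted array is [2, 5, 6, 21, 23, 30].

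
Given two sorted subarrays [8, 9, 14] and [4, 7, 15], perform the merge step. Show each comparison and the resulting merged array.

Merging process:

Compare 8 vs 4: take 4 from right. Merged: [4]
Compare 8 vs 7: take 7 from right. Merged: [4, 7]
Compare 8 vs 15: take 8 from left. Merged: [4, 7, 8]
Compare 9 vs 15: take 9 from left. Merged: [4, 7, 8, 9]
Compare 14 vs 15: take 14 from left. Merged: [4, 7, 8, 9, 14]
Append remaining from right: [15]. Merged: [4, 7, 8, 9, 14, 15]

Final merged array: [4, 7, 8, 9, 14, 15]
Total comparisons: 5

The merged array is [4, 7, 8, 9, 14, 15], requiring 5 comparisons. The merge step runs in O(n) time where n is the total number of elements.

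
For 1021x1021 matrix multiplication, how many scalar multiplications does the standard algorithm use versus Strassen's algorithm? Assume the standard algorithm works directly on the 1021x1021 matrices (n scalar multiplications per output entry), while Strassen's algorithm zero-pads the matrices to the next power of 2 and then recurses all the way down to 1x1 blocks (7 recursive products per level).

Matrix multiplication for 1021x1021 matrices:

Strassen's algorithm requires power-of-2 dimensions. Pad 1021x1021 to 1024x1024 (next power of 2).

Standard algorithm: 1021^3 = 1064332261 multiplications
Strassen's algorithm: 7^(log2(1024)) = 7^10 = 282475249 multiplications
Savings: 1064332261 - 282475249 = 781857012 multiplications

Standard: 1064332261 multiplications (1021^3). Strassen: 282475249 multiplications (7^10, after padding to 1024x1024). Strassen reduces 8 recursive multiplications to 7 at each level.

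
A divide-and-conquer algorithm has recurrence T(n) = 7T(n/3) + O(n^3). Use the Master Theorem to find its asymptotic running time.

Master Theorem for T(n) = 7T(n/3) + O(n^3):

a = 7, b = 3, c = 3
log_b(a) = log_3(7) = 1.7712

Case 3: c = 3 > log_3(7) = 1.7712
T(n) = O(n^3) = O(n^3)

For T(n) = 7T(n/3) + O(n^3): log_3(7) = 1.7712. This is Case 3 of the Master Theorem (c > log_b(a), work dominated by root), giving O(n^3).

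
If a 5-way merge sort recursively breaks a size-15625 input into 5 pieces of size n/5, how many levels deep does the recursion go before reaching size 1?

For divide and conquer with division factor 5:

Problem sizes at each level:
Level 0: 15625
Level 1: 3125
Level 2: 625
Level 3: 125
Level 4: 25
Level 5: 5
Level 6: 1

The root is level 0 and the size-1 base case is level 6 (the tree spans levels 0 through 6, i.e. 7 levels counting the root), so the depth is the number of divisions: log_5(15625) = 6

The recursion tree depth is log_5(15625) = 6. At each level, the problem size is divided by 5, so it takes 6 divisions to reduce to a base case of size 1. The algorithm makes 5 recursive calls at each level.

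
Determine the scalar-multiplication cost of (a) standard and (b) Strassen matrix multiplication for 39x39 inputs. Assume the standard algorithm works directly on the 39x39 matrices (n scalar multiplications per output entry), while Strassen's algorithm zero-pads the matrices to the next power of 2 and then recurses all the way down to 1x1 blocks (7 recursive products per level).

Matrix multiplication for 39x39 matrices:

Strassen's algorithm requires power-of-2 dimensions. Pad 39x39 to 64x64 (next power of 2).

Standard algorithm: 39^3 = 59319 multiplications
Strassen's algorithm: 7^(log2(64)) = 7^6 = 117649 multiplications
Difference: 59319 - 117649 = -58330 (Strassen uses MORE here due to padding overhead — for small or just-over-power-of-2 n, padding can outweigh the per-level savings)

Standard: 59319 multiplications (39^3). Strassen: 117649 multiplications (7^6, after padding to 64x64). Strassen reduces 8 recursive multiplications to 7 at each level.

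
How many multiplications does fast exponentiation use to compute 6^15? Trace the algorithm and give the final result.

Computing 6^15 by squaring (build up from 6^1; each line after the first costs one multiplication):

6^1 = 6
6^2 = (6^1)^2 = 6^2 = 36
6^3 = 6 * 6^2 = 6 * 36 = 216
6^6 = (6^3)^2 = 216^2 = 46656
6^7 = 6 * 6^6 = 6 * 46656 = 279936
6^14 = (6^7)^2 = 279936^2 = 78364164096
6^15 = 6 * 6^14 = 6 * 78364164096 = 470184984576

Result: 470184984576
Multiplications needed: 6 (6 lines after 6^1)

6^15 = 470184984576. Using exponentiation by squaring, this requires 6 multiplications. The key idea: if the exponent is even, square the half-power; if odd, multiply by the base once.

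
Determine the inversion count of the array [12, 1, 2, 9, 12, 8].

Finding inversions in [12, 1, 2, 9, 12, 8]:

(0, 1): arr[0]=12 > arr[1]=1
(0, 2): arr[0]=12 > arr[2]=2
(0, 3): arr[0]=12 > arr[3]=9
(0, 5): arr[0]=12 > arr[5]=8
(3, 5): arr[3]=9 > arr[5]=8
(4, 5): arr[4]=12 > arr[5]=8

Total inversions: 6

The array has 6 inversion(s): (0,1), (0,2), (0,3), (0,5), (3,5), (4,5). Each pair (i,j) satisfies i < j and arr[i] > arr[j].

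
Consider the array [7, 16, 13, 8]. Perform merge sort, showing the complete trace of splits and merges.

Merge sort trace:

Split: [7, 16, 13, 8] -> [7, 16] and [13, 8]
  Split: [7, 16] -> [7] and [16]
  Merge: [7] + [16] -> [7, 16]
  Split: [13, 8] -> [13] and [8]
  Merge: [13] + [8] -> [8, 13]
Merge: [7, 16] + [8, 13] -> [7, 8, 13, 16]

Final sorted array: [7, 8, 13, 16]

The merge sort proceeds by recursively splitting the array and merging sorted halves.
After all merges, the sorted array is [7, 8, 13, 16].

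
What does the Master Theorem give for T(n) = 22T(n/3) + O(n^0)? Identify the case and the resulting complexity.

Master Theorem for T(n) = 22T(n/3) + O(n^0):

a = 22, b = 3, c = 0
log_b(a) = log_3(22) = 2.8136

Case 1: c = 0 < log_3(22) = 2.8136
T(n) = O(n^(log_3 22))

For T(n) = 22T(n/3) + O(n^0): log_3(22) = 2.8136. This is Case 1 of the Master Theorem (c < log_b(a), work dominated by leaves), giving O(n^(log_3 22)).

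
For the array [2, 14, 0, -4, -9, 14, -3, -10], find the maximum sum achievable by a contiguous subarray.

Using Kadane's algorithm on [2, 14, 0, -4, -9, 14, -3, -10]:

Scanning through the array:
Position 1 (value 14): max_ending_here = 16, max_so_far = 16
Position 2 (value 0): max_ending_here = 16, max_so_far = 16
Position 3 (value -4): max_ending_here = 12, max_so_far = 16
Position 4 (value -9): max_ending_here = 3, max_so_far = 16
Position 5 (value 14): max_ending_here = 17, max_so_far = 17
Position 6 (value -3): max_ending_here = 14, max_so_far = 17
Position 7 (value -10): max_ending_here = 4, max_so_far = 17

Maximum subarray: [2, 14, 0, -4, -9, 14]
Maximum sum: 17

The maximum subarray is [2, 14, 0, -4, -9, 14] with sum 17. This subarray runs from index 0 to index 5.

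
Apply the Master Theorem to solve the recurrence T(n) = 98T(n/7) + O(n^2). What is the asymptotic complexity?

Master Theorem for T(n) = 98T(n/7) + O(n^2):

a = 98, b = 7, c = 2
log_b(a) = log_7(98) = 2.3562

Case 1: c = 2 < log_7(98) = 2.3562
T(n) = O(n^(log_7 98))

For T(n) = 98T(n/7) + O(n^2): log_7(98) = 2.3562. This is Case 1 of the Master Theorem (c < log_b(a), work dominated by leaves), giving O(n^(log_7 98)).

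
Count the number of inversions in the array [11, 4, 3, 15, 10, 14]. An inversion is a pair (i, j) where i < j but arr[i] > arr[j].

Finding inversions in [11, 4, 3, 15, 10, 14]:

(0, 1): arr[0]=11 > arr[1]=4
(0, 2): arr[0]=11 > arr[2]=3
(0, 4): arr[0]=11 > arr[4]=10
(1, 2): arr[1]=4 > arr[2]=3
(3, 4): arr[3]=15 > arr[4]=10
(3, 5): arr[3]=15 > arr[5]=14

Total inversions: 6

The array has 6 inversion(s): (0,1), (0,2), (0,4), (1,2), (3,4), (3,5). Each pair (i,j) satisfies i < j and arr[i] > arr[j].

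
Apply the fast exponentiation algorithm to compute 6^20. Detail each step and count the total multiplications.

Computing 6^20 by squaring (build up from 6^1; each line after the first costs one multiplication):

6^1 = 6
6^2 = (6^1)^2 = 6^2 = 36
6^4 = (6^2)^2 = 36^2 = 1296
6^5 = 6 * 6^4 = 6 * 1296 = 7776
6^10 = (6^5)^2 = 7776^2 = 60466176
6^20 = (6^10)^2 = 60466176^2 = 3656158440062976

Result: 3656158440062976
Multiplications needed: 5 (5 lines after 6^1)

6^20 = 3656158440062976. Using exponentiation by squaring, this requires 5 multiplications. The key idea: if the exponent is even, square the half-power; if odd, multiply by the base once.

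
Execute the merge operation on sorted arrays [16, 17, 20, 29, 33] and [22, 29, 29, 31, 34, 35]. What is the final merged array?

Merging process:

Compare 16 vs 22: take 16 from left. Merged: [16]
Compare 17 vs 22: take 17 from left. Merged: [16, 17]
Compare 20 vs 22: take 20 from left. Merged: [16, 17, 20]
Compare 29 vs 22: take 22 from right. Merged: [16, 17, 20, 22]
Compare 29 vs 29: take 29 from left. Merged: [16, 17, 20, 22, 29]
Compare 33 vs 29: take 29 from right. Merged: [16, 17, 20, 22, 29, 29]
Compare 33 vs 29: take 29 from right. Merged: [16, 17, 20, 22, 29, 29, 29]
Compare 33 vs 31: take 31 from right. Merged: [16, 17, 20, 22, 29, 29, 29, 31]
Compare 33 vs 34: take 33 from left. Merged: [16, 17, 20, 22, 29, 29, 29, 31, 33]
Append remaining from right: [34, 35]. Merged: [16, 17, 20, 22, 29, 29, 29, 31, 33, 34, 35]

Final merged array: [16, 17, 20, 22, 29, 29, 29, 31, 33, 34, 35]
Total comparisons: 9

The merged array is [16, 17, 20, 22, 29, 29, 29, 31, 33, 34, 35], requiring 9 comparisons. The merge step runs in O(n) time where n is the total number of elements.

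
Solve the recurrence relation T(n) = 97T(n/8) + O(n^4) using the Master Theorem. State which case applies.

Master Theorem for T(n) = 97T(n/8) + O(n^4):

a = 97, b = 8, c = 4
log_b(a) = log_8(97) = 2.2000

Case 3: c = 4 > log_8(97) = 2.2000
T(n) = O(n^4) = O(n^4)

For T(n) = 97T(n/8) + O(n^4): log_8(97) = 2.2000. This is Case 3 of the Master Theorem (c > log_b(a), work dominated by root), giving O(n^4).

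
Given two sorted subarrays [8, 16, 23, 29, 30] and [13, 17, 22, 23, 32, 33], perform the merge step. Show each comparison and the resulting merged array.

Merging process:

Compare 8 vs 13: take 8 from left. Merged: [8]
Compare 16 vs 13: take 13 from right. Merged: [8, 13]
Compare 16 vs 17: take 16 from left. Merged: [8, 13, 16]
Compare 23 vs 17: take 17 from right. Merged: [8, 13, 16, 17]
Compare 23 vs 22: take 22 from right. Merged: [8, 13, 16, 17, 22]
Compare 23 vs 23: take 23 from left. Merged: [8, 13, 16, 17, 22, 23]
Compare 29 vs 23: take 23 from right. Merged: [8, 13, 16, 17, 22, 23, 23]
Compare 29 vs 32: take 29 from left. Merged: [8, 13, 16, 17, 22, 23, 23, 29]
Compare 30 vs 32: take 30 from left. Merged: [8, 13, 16, 17, 22, 23, 23, 29, 30]
Append remaining from right: [32, 33]. Merged: [8, 13, 16, 17, 22, 23, 23, 29, 30, 32, 33]

Final merged array: [8, 13, 16, 17, 22, 23, 23, 29, 30, 32, 33]
Total comparisons: 9

The merged array is [8, 13, 16, 17, 22, 23, 23, 29, 30, 32, 33], requiring 9 comparisons. The merge step runs in O(n) time where n is the total number of elements.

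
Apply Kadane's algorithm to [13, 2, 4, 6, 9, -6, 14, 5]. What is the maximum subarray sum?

Using Kadane's algorithm on [13, 2, 4, 6, 9, -6, 14, 5]:

Scanning through the array:
Position 1 (value 2): max_ending_here = 15, max_so_far = 15
Position 2 (value 4): max_ending_here = 19, max_so_far = 19
Position 3 (value 6): max_ending_here = 25, max_so_far = 25
Position 4 (value 9): max_ending_here = 34, max_so_far = 34
Position 5 (value -6): max_ending_here = 28, max_so_far = 34
Position 6 (value 14): max_ending_here = 42, max_so_far = 42
Position 7 (value 5): max_ending_here = 47, max_so_far = 47

Maximum subarray: [13, 2, 4, 6, 9, -6, 14, 5]
Maximum sum: 47

The maximum subarray is [13, 2, 4, 6, 9, -6, 14, 5] with sum 47. This subarray runs from index 0 to index 7.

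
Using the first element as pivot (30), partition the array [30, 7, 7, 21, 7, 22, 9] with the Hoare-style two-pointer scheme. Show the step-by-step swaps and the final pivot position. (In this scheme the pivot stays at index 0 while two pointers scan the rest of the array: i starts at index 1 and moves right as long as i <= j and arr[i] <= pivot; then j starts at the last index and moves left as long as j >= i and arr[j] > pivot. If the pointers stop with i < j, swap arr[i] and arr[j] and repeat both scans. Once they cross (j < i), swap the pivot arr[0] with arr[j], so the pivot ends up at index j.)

Hoare-style two-pointer partition with pivot = 30:

Initial array: [30, 7, 7, 21, 7, 22, 9]

Pointers start at i = 1, j = 6.
i ends at 7, j ends at 6: the pointers have crossed (j < i), so scanning stops.

Swap pivot arr[0] with arr[6] to place pivot at position 6: [9, 7, 7, 21, 7, 22, 30]
Pivot position: 6

After partitioning with pivot 30, the array becomes [9, 7, 7, 21, 7, 22, 30]. The pivot is placed at index 6. All elements to the left of the pivot are <= 30, and all elements to the right are > 30.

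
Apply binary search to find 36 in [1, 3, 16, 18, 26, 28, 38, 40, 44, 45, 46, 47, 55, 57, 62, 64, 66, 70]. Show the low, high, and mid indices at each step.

Binary search for 36 in [1, 3, 16, 18, 26, 28, 38, 40, 44, 45, 46, 47, 55, 57, 62, 64, 66, 70]:

lo=0, hi=17, mid=8, arr[mid]=44 -> 44 > 36, search left half
lo=0, hi=7, mid=3, arr[mid]=18 -> 18 < 36, search right half
lo=4, hi=7, mid=5, arr[mid]=28 -> 28 < 36, search right half
lo=6, hi=7, mid=6, arr[mid]=38 -> 38 > 36, search left half
lo=6 > hi=5, target 36 not found

Binary search determines that 36 is not in the array after 4 comparisons. The search space was exhausted without finding the target.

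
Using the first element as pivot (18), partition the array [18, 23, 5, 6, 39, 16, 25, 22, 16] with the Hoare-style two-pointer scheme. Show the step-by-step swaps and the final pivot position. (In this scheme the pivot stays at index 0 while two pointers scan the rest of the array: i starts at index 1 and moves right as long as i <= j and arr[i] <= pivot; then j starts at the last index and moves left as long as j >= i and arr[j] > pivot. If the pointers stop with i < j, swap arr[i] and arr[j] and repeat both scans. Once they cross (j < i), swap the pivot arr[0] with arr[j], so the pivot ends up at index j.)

Hoare-style two-pointer partition with pivot = 18:

Initial array: [18, 23, 5, 6, 39, 16, 25, 22, 16]

Pointers start at i = 1, j = 8.
i stops at index 1 (arr[1]=23 > 18), j stops at index 8 (arr[8]=16 <= 18): swap arr[1] and arr[8], array becomes [18, 16, 5, 6, 39, 16, 25, 22, 23]
i stops at index 4 (arr[4]=39 > 18), j stops at index 5 (arr[5]=16 <= 18): swap arr[4] and arr[5], array becomes [18, 16, 5, 6, 16, 39, 25, 22, 23]
i ends at 5, j ends at 4: the pointers have crossed (j < i), so scanning stops.

Swap pivot arr[0] with arr[4] to place pivot at position 4: [16, 16, 5, 6, 18, 39, 25, 22, 23]
Pivot position: 4

After partitioning with pivot 18, the array becomes [16, 16, 5, 6, 18, 39, 25, 22, 23]. The pivot is placed at index 4. All elements to the left of the pivot are <= 18, and all elements to the right are > 18.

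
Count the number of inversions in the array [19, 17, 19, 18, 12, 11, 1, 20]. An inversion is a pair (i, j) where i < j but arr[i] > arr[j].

Finding inversions in [19, 17, 19, 18, 12, 11, 1, 20]:

(0, 1): arr[0]=19 > arr[1]=17
(0, 3): arr[0]=19 > arr[3]=18
(0, 4): arr[0]=19 > arr[4]=12
(0, 5): arr[0]=19 > arr[5]=11
(0, 6): arr[0]=19 > arr[6]=1
(1, 4): arr[1]=17 > arr[4]=12
(1, 5): arr[1]=17 > arr[5]=11
(1, 6): arr[1]=17 > arr[6]=1
(2, 3): arr[2]=19 > arr[3]=18
(2, 4): arr[2]=19 > arr[4]=12
(2, 5): arr[2]=19 > arr[5]=11
(2, 6): arr[2]=19 > arr[6]=1
(3, 4): arr[3]=18 > arr[4]=12
(3, 5): arr[3]=18 > arr[5]=11
(3, 6): arr[3]=18 > arr[6]=1
(4, 5): arr[4]=12 > arr[5]=11
(4, 6): arr[4]=12 > arr[6]=1
(5, 6): arr[5]=11 > arr[6]=1

Total inversions: 18

The array has 18 inversion(s): (0,1), (0,3), (0,4), (0,5), (0,6), (1,4), (1,5), (1,6), (2,3), (2,4), (2,5), (2,6), (3,4), (3,5), (3,6), (4,5), (4,6), (5,6). Each pair (i,j) satisfies i < j and arr[i] > arr[j].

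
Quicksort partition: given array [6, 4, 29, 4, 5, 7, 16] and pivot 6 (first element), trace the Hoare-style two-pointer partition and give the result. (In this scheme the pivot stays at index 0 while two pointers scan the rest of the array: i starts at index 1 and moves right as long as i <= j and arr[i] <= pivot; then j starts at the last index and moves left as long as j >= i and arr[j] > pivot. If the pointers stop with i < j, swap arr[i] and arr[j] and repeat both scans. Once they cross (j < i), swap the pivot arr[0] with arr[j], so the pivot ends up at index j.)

Hoare-style two-pointer partition with pivot = 6:

Initial array: [6, 4, 29, 4, 5, 7, 16]

Pointers start at i = 1, j = 6.
i stops at index 2 (arr[2]=29 > 6), j stops at index 4 (arr[4]=5 <= 6): swap arr[2] and arr[4], array becomes [6, 4, 5, 4, 29, 7, 16]
i ends at 4, j ends at 3: the pointers have crossed (j < i), so scanning stops.

Swap pivot arr[0] with arr[3] to place pivot at position 3: [4, 4, 5, 6, 29, 7, 16]
Pivot position: 3

After partitioning with pivot 6, the array becomes [4, 4, 5, 6, 29, 7, 16]. The pivot is placed at index 3. All elements to the left of the pivot are <= 6, and all elements to the right are > 6.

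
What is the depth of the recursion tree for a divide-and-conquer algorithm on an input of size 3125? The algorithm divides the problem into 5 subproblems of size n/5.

For divide and conquer with division factor 5:

Problem sizes at each level:
Level 0: 3125
Level 1: 625
Level 2: 125
Level 3: 25
Level 4: 5
Level 5: 1

The root is level 0 and the size-1 base case is level 5 (the tree spans levels 0 through 5, i.e. 6 levels counting the root), so the depth is the number of divisions: log_5(3125) = 5

The recursion tree depth is log_5(3125) = 5. At each level, the problem size is divided by 5, so it takes 5 divisions to reduce to a base case of size 1. The algorithm makes 5 recursive calls at each level.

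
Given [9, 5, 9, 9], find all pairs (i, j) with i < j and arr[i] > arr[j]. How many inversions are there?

Finding inversions in [9, 5, 9, 9]:

(0, 1): arr[0]=9 > arr[1]=5

Total inversions: 1

The array has 1 inversion(s): (0,1). Each pair (i,j) satisfies i < j and arr[i] > arr[j].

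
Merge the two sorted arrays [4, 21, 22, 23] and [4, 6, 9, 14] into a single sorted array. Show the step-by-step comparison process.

Merging process:

Compare 4 vs 4: take 4 from left. Merged: [4]
Compare 21 vs 4: take 4 from right. Merged: [4, 4]
Compare 21 vs 6: take 6 from right. Merged: [4, 4, 6]
Compare 21 vs 9: take 9 from right. Merged: [4, 4, 6, 9]
Compare 21 vs 14: take 14 from right. Merged: [4, 4, 6, 9, 14]
Append remaining from left: [21, 22, 23]. Merged: [4, 4, 6, 9, 14, 21, 22, 23]

Final merged array: [4, 4, 6, 9, 14, 21, 22, 23]
Total comparisons: 5

The merged array is [4, 4, 6, 9, 14, 21, 22, 23], requiring 5 comparisons. The merge step runs in O(n) time where n is the total number of elements.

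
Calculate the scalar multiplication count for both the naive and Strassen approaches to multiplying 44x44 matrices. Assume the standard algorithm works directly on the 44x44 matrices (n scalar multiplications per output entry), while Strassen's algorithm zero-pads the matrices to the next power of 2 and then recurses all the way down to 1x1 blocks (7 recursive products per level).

Matrix multiplication for 44x44 matrices:

Strassen's algorithm requires power-of-2 dimensions. Pad 44x44 to 64x64 (next power of 2).

Standard algorithm: 44^3 = 85184 multiplications
Strassen's algorithm: 7^(log2(64)) = 7^6 = 117649 multiplications
Difference: 85184 - 117649 = -32465 (Strassen uses MORE here due to padding overhead — for small or just-over-power-of-2 n, padding can outweigh the per-level savings)

Standard: 85184 multiplications (44^3). Strassen: 117649 multiplications (7^6, after padding to 64x64). Strassen reduces 8 recursive multiplications to 7 at each level.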